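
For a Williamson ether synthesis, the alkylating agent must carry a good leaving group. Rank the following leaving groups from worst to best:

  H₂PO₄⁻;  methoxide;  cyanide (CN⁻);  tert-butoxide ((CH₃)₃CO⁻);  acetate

tert-butoxide ((CH₃)₃CO⁻) < methoxide < cyanide (CN⁻) < acetate < H₂PO₄⁻

The more stable X⁻ (or X) is on its own — i.e. the weaker a base it is — the better a leaving group it makes.
H₂PO₄⁻: pKₐ(H₃PO₄) ≈ 2.1
acetate: pKₐ(CH₃COOH) ≈ 4.8
cyanide (CN⁻): pKₐ(HCN) ≈ 9.2
methoxide: pKₐ(CH₃OH) ≈ 15.5 — strong base; alkoxides do not leave unassisted
tert-butoxide ((CH₃)₃CO⁻): pKₐ(t-BuOH) ≈ 18 — bulky, strongly basic alkoxide
The question asks for worst first, so the sequence is read in increasing leaving-group ability.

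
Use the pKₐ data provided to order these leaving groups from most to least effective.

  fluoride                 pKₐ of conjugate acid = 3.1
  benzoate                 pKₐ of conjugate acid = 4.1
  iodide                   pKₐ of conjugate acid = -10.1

iodide > fluoride > benzoate

Lower conjugate-acid pKₐ ⇒ weaker base ⇒ better leaving group.
Sorting by the given values: iodide (-10.1), fluoride (3.1), benzoate (4.1).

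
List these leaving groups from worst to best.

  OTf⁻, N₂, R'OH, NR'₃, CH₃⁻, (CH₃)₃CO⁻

N₂: no meaningful conjugate acid; N₂ departs as an exceptionally stable neutral molecule
OTf⁻: pKₐ(CF₃SO₃H (triflic acid)) ≈ -14 — charge spread over three oxygens and a CF₃ group; the premier leaving group in synthesis
R'OH: pKₐ(R'OH₂⁺) ≈ -2.4 — neutral; leaves from a protonated ether (an oxonium ion, R–O(H)R'⁺)
NR'₃: pKₐ(R'₃NH⁺) ≈ 10.7
(CH₃)₃CO⁻: pKₐ(t-BuOH) ≈ 18
CH₃⁻: pKₐ(CH₄) ≈ 48 — unstabilised carbanion; the worst conceivable leaving group
Listed from poorest to best leaving group as asked.

CH₃⁻ < (CH₃)₃CO⁻ < NR'₃ < R'OH < OTf⁻ < N₂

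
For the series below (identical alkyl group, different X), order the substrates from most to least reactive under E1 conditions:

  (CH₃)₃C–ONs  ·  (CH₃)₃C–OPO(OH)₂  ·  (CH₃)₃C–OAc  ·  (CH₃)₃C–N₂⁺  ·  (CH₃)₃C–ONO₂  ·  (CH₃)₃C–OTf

(CH₃)₃C–N₂⁺ > (CH₃)₃C–OTf > (CH₃)₃C–ONs > (CH₃)₃C–ONO₂ > (CH₃)₃C–OPO(OH)₂ > (CH₃)₃C–OAc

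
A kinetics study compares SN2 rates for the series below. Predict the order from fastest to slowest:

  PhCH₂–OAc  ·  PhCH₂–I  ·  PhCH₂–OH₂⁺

PhCH₂–I > PhCH₂–OH₂⁺ > PhCH₂–OAc

With the same alkyl group throughout, only the leaving group differentiates the rates.
A good leaving group is a weak base: the lower the pKₐ of its conjugate acid, the more readily it departs.
PhCH₂–I loses I⁻: pKₐ(HI) ≈ -10
PhCH₂–OH₂⁺ loses H₂O: pKₐ(H₃O⁺) ≈ -1.7
PhCH₂–OAc loses AcO⁻: pKₐ(CH₃COOH) ≈ 4.8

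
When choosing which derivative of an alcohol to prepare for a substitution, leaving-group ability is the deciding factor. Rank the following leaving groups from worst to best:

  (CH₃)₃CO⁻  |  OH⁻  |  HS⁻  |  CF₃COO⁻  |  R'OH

(CH₃)₃CO⁻ < OH⁻ < HS⁻ < CF₃COO⁻ < R'OH

Leaving-group ability tracks the stability of the departed species; conjugate-acid pKₐ is the usual yardstick (lower pKₐ → better LG).
R'OH: pKₐ(R'OH₂⁺) ≈ -2.4
CF₃COO⁻: pKₐ(CF₃COOH) ≈ 0.2 — strongly electron-withdrawing CF₃ stabilises the carboxylate
HS⁻: pKₐ(H₂S) ≈ 7 — larger and more polarisable than the oxygen analogue
OH⁻: pKₐ(H₂O) ≈ 15.7 — strong base; essentially never leaves without prior activation
(CH₃)₃CO⁻: pKₐ(t-BuOH) ≈ 18
Listed from poorest to best leaving group as asked.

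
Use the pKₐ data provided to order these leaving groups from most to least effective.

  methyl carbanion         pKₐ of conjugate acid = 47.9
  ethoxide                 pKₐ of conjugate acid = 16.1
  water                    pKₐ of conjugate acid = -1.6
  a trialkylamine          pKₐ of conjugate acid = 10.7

Lower conjugate-acid pKₐ ⇒ weaker base ⇒ better leaving group.
Sorting by the given values: water (-1.6), a trialkylamine (10.7), ethoxide (16.1), methyl carbanion (47.9).

water > a trialkylamine > ethoxide > methyl carbanion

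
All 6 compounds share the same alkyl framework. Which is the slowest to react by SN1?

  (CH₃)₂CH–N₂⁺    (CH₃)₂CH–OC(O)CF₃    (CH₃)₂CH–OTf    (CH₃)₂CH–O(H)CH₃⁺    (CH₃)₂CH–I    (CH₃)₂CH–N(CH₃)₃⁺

(CH₃)₂CH–N(CH₃)₃⁺

With the same alkyl group throughout, only the leaving group differentiates the rates.
Rank by basicity of the departing species: weakest base leaves most easily.
(CH₃)₂CH–N₂⁺ loses N₂: no meaningful conjugate acid; N₂ departs as an exceptionally stable neutral molecule
(CH₃)₂CH–OTf loses OTf⁻: pKₐ(CF₃SO₃H (triflic acid)) ≈ -14
(CH₃)₂CH–I loses I⁻: pKₐ(HI) ≈ -10
(CH₃)₂CH–O(H)CH₃⁺ loses R'OH: pKₐ(R'OH₂⁺) ≈ -2.4
(CH₃)₂CH–OC(O)CF₃ loses CF₃COO⁻: pKₐ(CF₃COOH) ≈ 0.2
(CH₃)₂CH–N(CH₃)₃⁺ loses NR'₃: pKₐ(R'₃NH⁺) ≈ 10.7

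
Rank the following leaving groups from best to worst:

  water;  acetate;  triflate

Rank by basicity of the departing species: weakest base leaves most easily.
triflate: pKₐ(CF₃SO₃H (triflic acid)) ≈ -14
water: pKₐ(H₃O⁺) ≈ -1.7
acetate: pKₐ(CH₃COOH) ≈ 4.8

triflate > water > acetate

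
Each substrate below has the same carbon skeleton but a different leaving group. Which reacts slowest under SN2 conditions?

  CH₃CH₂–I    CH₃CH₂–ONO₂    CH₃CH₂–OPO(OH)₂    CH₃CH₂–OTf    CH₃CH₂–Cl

Identical carbon frameworks mean the comparison reduces to leaving-group quality.
Rank by basicity of the departing species: weakest base leaves most easily.
CH₃CH₂–OTf loses OTf⁻: pKₐ(CF₃SO₃H (triflic acid)) ≈ -14
CH₃CH₂–I loses I⁻: pKₐ(HI) ≈ -10
CH₃CH₂–Cl loses Cl⁻: pKₐ(HCl) ≈ -7
CH₃CH₂–ONO₂ loses NO₃⁻: pKₐ(HNO₃) ≈ -1.3
CH₃CH₂–OPO(OH)₂ loses H₂PO₄⁻: pKₐ(H₃PO₄) ≈ 2.1

CH₃CH₂–OPO(OH)₂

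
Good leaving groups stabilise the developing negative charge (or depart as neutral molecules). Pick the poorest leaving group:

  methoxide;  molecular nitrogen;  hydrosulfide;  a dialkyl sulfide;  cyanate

methoxide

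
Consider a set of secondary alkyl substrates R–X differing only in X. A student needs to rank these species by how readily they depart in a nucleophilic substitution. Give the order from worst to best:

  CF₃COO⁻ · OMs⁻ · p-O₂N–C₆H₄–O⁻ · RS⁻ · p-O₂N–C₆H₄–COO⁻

RS⁻ < p-O₂N–C₆H₄–O⁻ < p-O₂N–C₆H₄–COO⁻ < CF₃COO⁻ < OMs⁻

OMs⁻: pKₐ(CH₃SO₃H (MsOH)) ≈ -1.9
CF₃COO⁻: pKₐ(CF₃COOH) ≈ 0.2 — strongly electron-withdrawing CF₃ stabilises the carboxylate
p-O₂N–C₆H₄–COO⁻: pKₐ(p-nitrobenzoic acid) ≈ 3.4
p-O₂N–C₆H₄–O⁻: pKₐ(p-nitrophenol) ≈ 7.2 — nitro group delocalises the charge; the classic chromogenic LG
RS⁻: pKₐ(RSH (a thiol)) ≈ 10.5
Reversing gives the worst-to-best order requested.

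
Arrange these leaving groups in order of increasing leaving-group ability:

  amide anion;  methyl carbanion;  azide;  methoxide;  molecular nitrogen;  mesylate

Leaving-group ability tracks the stability of the departed species; conjugate-acid pKₐ is the usual yardstick (lower pKₐ → better LG).
molecular nitrogen: no meaningful conjugate acid; N₂ departs as an exceptionally stable neutral molecule
mesylate: pKₐ(CH₃SO₃H (MsOH)) ≈ -1.9
azide: pKₐ(HN₃) ≈ 4.7
methoxide: pKₐ(CH₃OH) ≈ 15.5
amide anion: pKₐ(NH₃) ≈ 38
methyl carbanion: pKₐ(CH₄) ≈ 48
The question asks for worst first, so the sequence is read in increasing leaving-group ability.

methyl carbanion < amide anion < methoxide < azide < mesylate < molecular nitrogen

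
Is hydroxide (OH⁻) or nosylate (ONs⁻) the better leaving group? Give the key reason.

nosylate (ONs⁻)

nosylate (ONs⁻) is the better leaving group.
pKₐ(p-O₂NC₆H₄SO₃H) ≈ -3.5 versus pKₐ(H₂O) ≈ 15.7: nosylate (ONs⁻) is the much weaker base.
P-nitro group further stabilises the sulfonate.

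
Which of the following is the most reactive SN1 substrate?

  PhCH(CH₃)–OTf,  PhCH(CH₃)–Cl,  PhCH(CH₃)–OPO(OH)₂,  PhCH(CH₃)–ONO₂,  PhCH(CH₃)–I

PhCH(CH₃)–OTf

Identical carbon frameworks mean the comparison reduces to leaving-group quality.
The more stable X⁻ (or X) is on its own — i.e. the weaker a base it is — the better a leaving group it makes.
PhCH(CH₃)–OTf loses OTf⁻: pKₐ(CF₃SO₃H (triflic acid)) ≈ -14
PhCH(CH₃)–I loses I⁻: pKₐ(HI) ≈ -10
PhCH(CH₃)–Cl loses Cl⁻: pKₐ(HCl) ≈ -7
PhCH(CH₃)–ONO₂ loses NO₃⁻: pKₐ(HNO₃) ≈ -1.3
PhCH(CH₃)–OPO(OH)₂ loses H₂PO₄⁻: pKₐ(H₃PO₄) ≈ 2.1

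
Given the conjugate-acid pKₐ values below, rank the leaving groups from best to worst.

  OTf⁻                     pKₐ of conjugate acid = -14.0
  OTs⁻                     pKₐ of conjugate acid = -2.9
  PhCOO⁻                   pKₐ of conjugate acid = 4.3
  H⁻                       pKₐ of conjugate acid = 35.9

OTf⁻ > OTs⁻ > PhCOO⁻ > H⁻

Lower conjugate-acid pKₐ ⇒ weaker base ⇒ better leaving group.
Sorting by the given values: OTf⁻ (-14.0), OTs⁻ (-2.9), PhCOO⁻ (4.3), H⁻ (35.9).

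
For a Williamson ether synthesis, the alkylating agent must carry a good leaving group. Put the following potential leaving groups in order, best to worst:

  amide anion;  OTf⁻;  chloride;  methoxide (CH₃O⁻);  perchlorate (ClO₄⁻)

OTf⁻: pKₐ(CF₃SO₃H (triflic acid)) ≈ -14
perchlorate (ClO₄⁻): pKₐ(HClO₄) ≈ -10
chloride: pKₐ(HCl) ≈ -7
methoxide (CH₃O⁻): pKₐ(CH₃OH) ≈ 15.5
amide anion: pKₐ(NH₃) ≈ 38

OTf⁻ > perchlorate (ClO₄⁻) > chloride > methoxide (CH₃O⁻) > amide anion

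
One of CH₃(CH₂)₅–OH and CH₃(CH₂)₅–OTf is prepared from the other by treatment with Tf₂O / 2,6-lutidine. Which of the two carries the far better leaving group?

From CH₃(CH₂)₅–OH the departing group would be OH⁻ (pKₐ(H₂O) ≈ 15.7). Strong base; essentially never leaves without prior activation.
From CH₃(CH₂)₅–OTf the leaving group is OTf⁻ (pKₐ(CF₃SO₃H (triflic acid)) ≈ -14). Charge spread over three oxygens and a CF₃ group; the premier leaving group in synthesis.
Treatment with Tf₂O / 2,6-lutidine works by converting the hydroxyl into a triflate, making CH₃(CH₂)₅–OTf enormously more reactive.

CH₃(CH₂)₅–OTf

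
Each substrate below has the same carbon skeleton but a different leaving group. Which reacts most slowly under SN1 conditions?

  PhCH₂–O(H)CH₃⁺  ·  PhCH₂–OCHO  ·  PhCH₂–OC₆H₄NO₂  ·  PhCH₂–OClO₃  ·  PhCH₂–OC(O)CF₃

Identical carbon frameworks mean the comparison reduces to leaving-group quality.
The more stable X⁻ (or X) is on its own — i.e. the weaker a base it is — the better a leaving group it makes.
PhCH₂–OClO₃ loses ClO₄⁻: pKₐ(HClO₄) ≈ -10
PhCH₂–O(H)CH₃⁺ loses R'OH: pKₐ(R'OH₂⁺) ≈ -2.4
PhCH₂–OC(O)CF₃ loses CF₃COO⁻: pKₐ(CF₃COOH) ≈ 0.2
PhCH₂–OCHO loses HCOO⁻: pKₐ(HCOOH) ≈ 3.8
PhCH₂–OC₆H₄NO₂ loses p-O₂N–C₆H₄–O⁻: pKₐ(p-nitrophenol) ≈ 7.2

PhCH₂–OC₆H₄NO₂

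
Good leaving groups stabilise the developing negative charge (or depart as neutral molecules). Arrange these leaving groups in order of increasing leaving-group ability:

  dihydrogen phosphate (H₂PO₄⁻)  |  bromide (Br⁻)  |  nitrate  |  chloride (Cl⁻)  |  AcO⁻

bromide (Br⁻): pKₐ(HBr) ≈ -9
chloride (Cl⁻): pKₐ(HCl) ≈ -7 — moderately weak base
nitrate: pKₐ(HNO₃) ≈ -1.3 — resonance-delocalised over three oxygens
dihydrogen phosphate (H₂PO₄⁻): pKₐ(H₃PO₄) ≈ 2.1 — moderate base; biological leaving group after further activation
AcO⁻: pKₐ(CH₃COOH) ≈ 4.8 — resonance-stabilised but still a weak base
Listed from poorest to best leaving group as asked.

AcO⁻ < dihydrogen phosphate (H₂PO₄⁻) < nitrate < chloride (Cl⁻) < bromide (Br⁻)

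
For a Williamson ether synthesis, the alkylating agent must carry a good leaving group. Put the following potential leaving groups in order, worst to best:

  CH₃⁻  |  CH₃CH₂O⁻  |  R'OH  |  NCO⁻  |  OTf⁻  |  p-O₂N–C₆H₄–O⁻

Leaving-group ability tracks the stability of the departed species; conjugate-acid pKₐ is the usual yardstick (lower pKₐ → better LG).
OTf⁻: pKₐ(CF₃SO₃H (triflic acid)) ≈ -14 — charge spread over three oxygens and a CF₃ group; the premier leaving group in synthesis
R'OH: pKₐ(R'OH₂⁺) ≈ -2.4 — neutral; leaves from a protonated ether (an oxonium ion, R–O(H)R'⁺)
NCO⁻: pKₐ(HOCN) ≈ 3.5
p-O₂N–C₆H₄–O⁻: pKₐ(p-nitrophenol) ≈ 7.2 — nitro group delocalises the charge; the classic chromogenic LG
CH₃CH₂O⁻: pKₐ(CH₃CH₂OH) ≈ 16
CH₃⁻: pKₐ(CH₄) ≈ 48
Reversing gives the worst-to-best order requested.

CH₃⁻ < CH₃CH₂O⁻ < p-O₂N–C₆H₄–O⁻ < NCO⁻ < R'OH < OTf⁻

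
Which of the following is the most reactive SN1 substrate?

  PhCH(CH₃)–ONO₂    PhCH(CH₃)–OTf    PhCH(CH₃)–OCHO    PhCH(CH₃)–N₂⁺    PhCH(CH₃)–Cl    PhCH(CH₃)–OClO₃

Identical carbon frameworks mean the comparison reduces to leaving-group quality.
A good leaving group is a weak base: the lower the pKₐ of its conjugate acid, the more readily it departs.
PhCH(CH₃)–N₂⁺ loses N₂: no meaningful conjugate acid; N₂ departs as an exceptionally stable neutral molecule
PhCH(CH₃)–OTf loses OTf⁻: pKₐ(CF₃SO₃H (triflic acid)) ≈ -14
PhCH(CH₃)–OClO₃ loses ClO₄⁻: pKₐ(HClO₄) ≈ -10
PhCH(CH₃)–Cl loses Cl⁻: pKₐ(HCl) ≈ -7
PhCH(CH₃)–ONO₂ loses NO₃⁻: pKₐ(HNO₃) ≈ -1.3
PhCH(CH₃)–OCHO loses HCOO⁻: pKₐ(HCOOH) ≈ 3.8

PhCH(CH₃)–N₂⁺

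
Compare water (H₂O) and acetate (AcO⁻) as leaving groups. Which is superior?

water (H₂O) is the better leaving group.
pKₐ(H₃O⁺) ≈ -1.7 versus pKₐ(CH₃COOH) ≈ 4.8: water (H₂O) is the much weaker base.
Neutral; leaves from a protonated alcohol (R–OH₂⁺).

water (H₂O)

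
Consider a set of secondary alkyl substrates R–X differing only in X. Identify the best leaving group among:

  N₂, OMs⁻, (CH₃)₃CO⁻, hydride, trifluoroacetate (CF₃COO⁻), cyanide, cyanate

N₂

N₂: no meaningful conjugate acid; N₂ departs as an exceptionally stable neutral molecule
OMs⁻: pKₐ(CH₃SO₃H (MsOH)) ≈ -1.9
trifluoroacetate (CF₃COO⁻): pKₐ(CF₃COOH) ≈ 0.2
cyanate: pKₐ(HOCN) ≈ 3.5
cyanide: pKₐ(HCN) ≈ 9.2
(CH₃)₃CO⁻: pKₐ(t-BuOH) ≈ 18
hydride: pKₐ(H₂) ≈ 36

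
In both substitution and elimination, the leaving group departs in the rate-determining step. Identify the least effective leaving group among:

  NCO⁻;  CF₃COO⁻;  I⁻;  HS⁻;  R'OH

I⁻: pKₐ(HI) ≈ -10
R'OH: pKₐ(R'OH₂⁺) ≈ -2.4
CF₃COO⁻: pKₐ(CF₃COOH) ≈ 0.2
NCO⁻: pKₐ(HOCN) ≈ 3.5
HS⁻: pKₐ(H₂S) ≈ 7

HS⁻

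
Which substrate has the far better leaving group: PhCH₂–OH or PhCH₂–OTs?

PhCH₂–OTs

From PhCH₂–OH the departing group would be OH⁻ (pKₐ(H₂O) ≈ 15.7). Strong base; essentially never leaves without prior activation.
From PhCH₂–OTs the leaving group is OTs⁻ (pKₐ(p-CH₃C₆H₄SO₃H (TsOH)) ≈ -2.8). Resonance-delocalised arenesulfonate.
(In practice PhCH₂–OTs is made from PhCH₂–OH by treatment with TsCl / pyridine, converting the hydroxyl into a tosylate.)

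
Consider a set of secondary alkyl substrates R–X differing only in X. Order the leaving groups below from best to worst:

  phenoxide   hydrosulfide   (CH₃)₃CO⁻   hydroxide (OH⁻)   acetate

Leaving-group ability tracks the stability of the departed species; conjugate-acid pKₐ is the usual yardstick (lower pKₐ → better LG).
acetate: pKₐ(CH₃COOH) ≈ 4.8
hydrosulfide: pKₐ(H₂S) ≈ 7 — larger and more polarisable than the oxygen analogue
phenoxide: pKₐ(C₆H₅OH (phenol)) ≈ 10 — resonance into the ring helps, but still a poor LG
hydroxide (OH⁻): pKₐ(H₂O) ≈ 15.7 — strong base; essentially never leaves without prior activation
(CH₃)₃CO⁻: pKₐ(t-BuOH) ≈ 18 — bulky, strongly basic alkoxide

acetate > hydrosulfide > phenoxide > hydroxide (OH⁻) > (CH₃)₃CO⁻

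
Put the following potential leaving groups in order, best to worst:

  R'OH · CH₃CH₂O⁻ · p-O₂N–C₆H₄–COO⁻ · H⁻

A good leaving group is a weak base: the lower the pKₐ of its conjugate acid, the more readily it departs.
R'OH: pKₐ(R'OH₂⁺) ≈ -2.4
p-O₂N–C₆H₄–COO⁻: pKₐ(p-nitrobenzoic acid) ≈ 3.4 — electron-withdrawing nitro group stabilises the carboxylate
CH₃CH₂O⁻: pKₐ(CH₃CH₂OH) ≈ 16 — strong base; alkoxides do not leave unassisted
H⁻: pKₐ(H₂) ≈ 36

R'OH > p-O₂N–C₆H₄–COO⁻ > CH₃CH₂O⁻ > H⁻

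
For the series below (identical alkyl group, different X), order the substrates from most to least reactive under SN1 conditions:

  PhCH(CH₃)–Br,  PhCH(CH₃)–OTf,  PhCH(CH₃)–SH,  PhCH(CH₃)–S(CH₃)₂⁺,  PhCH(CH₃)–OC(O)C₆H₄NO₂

PhCH(CH₃)–OTf > PhCH(CH₃)–Br > PhCH(CH₃)–S(CH₃)₂⁺ > PhCH(CH₃)–OC(O)C₆H₄NO₂ > PhCH(CH₃)–SH

With the same alkyl group throughout, only the leaving group differentiates the rates.
The more stable X⁻ (or X) is on its own — i.e. the weaker a base it is — the better a leaving group it makes.
PhCH(CH₃)–OTf loses OTf⁻: pKₐ(CF₃SO₃H (triflic acid)) ≈ -14
PhCH(CH₃)–Br loses Br⁻: pKₐ(HBr) ≈ -9
PhCH(CH₃)–S(CH₃)₂⁺ loses SR'₂: pKₐ(R'₂SH⁺) ≈ -7
PhCH(CH₃)–OC(O)C₆H₄NO₂ loses p-O₂N–C₆H₄–COO⁻: pKₐ(p-nitrobenzoic acid) ≈ 3.4
PhCH(CH₃)–SH loses HS⁻: pKₐ(H₂S) ≈ 7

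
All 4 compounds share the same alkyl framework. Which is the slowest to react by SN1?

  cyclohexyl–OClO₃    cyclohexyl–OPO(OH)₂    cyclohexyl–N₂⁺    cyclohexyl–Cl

The skeletons are identical, so relative rate is governed entirely by leaving-group ability.
Rank by basicity of the departing species: weakest base leaves most easily.
cyclohexyl–N₂⁺ loses N₂: no meaningful conjugate acid; N₂ departs as an exceptionally stable neutral molecule
cyclohexyl–OClO₃ loses ClO₄⁻: pKₐ(HClO₄) ≈ -10
cyclohexyl–Cl loses Cl⁻: pKₐ(HCl) ≈ -7
cyclohexyl–OPO(OH)₂ loses H₂PO₄⁻: pKₐ(H₃PO₄) ≈ 2.1

cyclohexyl–OPO(OH)₂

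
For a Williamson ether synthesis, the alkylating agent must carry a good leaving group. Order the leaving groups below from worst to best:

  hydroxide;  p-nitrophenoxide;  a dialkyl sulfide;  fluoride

a dialkyl sulfide: pKₐ(R'₂SH⁺) ≈ -7
fluoride: pKₐ(HF) ≈ 3.2
p-nitrophenoxide: pKₐ(p-nitrophenol) ≈ 7.2 — nitro group delocalises the charge; the classic chromogenic LG
hydroxide: pKₐ(H₂O) ≈ 15.7 — strong base; essentially never leaves without prior activation
The question asks for worst first, so the sequence is read in increasing leaving-group ability.

hydroxide < p-nitrophenoxide < fluoride < a dialkyl sulfide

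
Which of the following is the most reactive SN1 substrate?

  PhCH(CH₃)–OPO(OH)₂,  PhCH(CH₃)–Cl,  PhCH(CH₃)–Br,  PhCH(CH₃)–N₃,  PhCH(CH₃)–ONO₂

PhCH(CH₃)–Br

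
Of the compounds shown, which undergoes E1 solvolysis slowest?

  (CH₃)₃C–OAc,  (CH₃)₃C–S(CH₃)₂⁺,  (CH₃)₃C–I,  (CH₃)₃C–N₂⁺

(CH₃)₃C–OAc

Same R in every case — rank the leaving groups.
A good leaving group is a weak base: the lower the pKₐ of its conjugate acid, the more readily it departs.
(CH₃)₃C–N₂⁺ loses N₂: no meaningful conjugate acid; N₂ departs as an exceptionally stable neutral molecule
(CH₃)₃C–I loses I⁻: pKₐ(HI) ≈ -10
(CH₃)₃C–S(CH₃)₂⁺ loses SR'₂: pKₐ(R'₂SH⁺) ≈ -7
(CH₃)₃C–OAc loses AcO⁻: pKₐ(CH₃COOH) ≈ 4.8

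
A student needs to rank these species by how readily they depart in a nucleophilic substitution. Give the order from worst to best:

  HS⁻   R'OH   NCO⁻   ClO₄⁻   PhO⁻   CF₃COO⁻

PhO⁻ < HS⁻ < NCO⁻ < CF₃COO⁻ < R'OH < ClO₄⁻

Rank by basicity of the departing species: weakest base leaves most easily.
ClO₄⁻: pKₐ(HClO₄) ≈ -10
R'OH: pKₐ(R'OH₂⁺) ≈ -2.4
CF₃COO⁻: pKₐ(CF₃COOH) ≈ 0.2
NCO⁻: pKₐ(HOCN) ≈ 3.5
HS⁻: pKₐ(H₂S) ≈ 7
PhO⁻: pKₐ(C₆H₅OH (phenol)) ≈ 10
Listed from poorest to best leaving group as asked.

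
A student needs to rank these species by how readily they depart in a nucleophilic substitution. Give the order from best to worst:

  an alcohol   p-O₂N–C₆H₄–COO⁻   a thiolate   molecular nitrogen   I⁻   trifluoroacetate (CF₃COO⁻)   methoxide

Leaving-group ability tracks the stability of the departed species; conjugate-acid pKₐ is the usual yardstick (lower pKₐ → better LG).
molecular nitrogen: no meaningful conjugate acid; N₂ departs as an exceptionally stable neutral molecule
I⁻: pKₐ(HI) ≈ -10
an alcohol: pKₐ(R'OH₂⁺) ≈ -2.4 — neutral; leaves from a protonated ether (an oxonium ion, R–O(H)R'⁺)
trifluoroacetate (CF₃COO⁻): pKₐ(CF₃COOH) ≈ 0.2
p-O₂N–C₆H₄–COO⁻: pKₐ(p-nitrobenzoic acid) ≈ 3.4 — electron-withdrawing nitro group stabilises the carboxylate
a thiolate: pKₐ(RSH (a thiol)) ≈ 10.5
methoxide: pKₐ(CH₃OH) ≈ 15.5 — strong base; alkoxides do not leave unassisted

molecular nitrogen > I⁻ > an alcohol > trifluoroacetate (CF₃COO⁻) > p-O₂N–C₆H₄–COO⁻ > a thiolate > methoxide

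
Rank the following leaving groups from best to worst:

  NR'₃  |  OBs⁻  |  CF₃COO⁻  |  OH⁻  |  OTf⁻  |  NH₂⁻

OTf⁻ > OBs⁻ > CF₃COO⁻ > NR'₃ > OH⁻ > NH₂⁻

Leaving-group ability tracks the stability of the departed species; conjugate-acid pKₐ is the usual yardstick (lower pKₐ → better LG).
OTf⁻: pKₐ(CF₃SO₃H (triflic acid)) ≈ -14
OBs⁻: pKₐ(p-BrC₆H₄SO₃H) ≈ -2.8 — arenesulfonate with a p-bromo substituent
CF₃COO⁻: pKₐ(CF₃COOH) ≈ 0.2 — strongly electron-withdrawing CF₃ stabilises the carboxylate
NR'₃: pKₐ(R'₃NH⁺) ≈ 10.7 — neutral but still a fairly strong base; Hofmann-elimination LG
OH⁻: pKₐ(H₂O) ≈ 15.7 — strong base; essentially never leaves without prior activation
NH₂⁻: pKₐ(NH₃) ≈ 38 — extremely strong base; never a leaving group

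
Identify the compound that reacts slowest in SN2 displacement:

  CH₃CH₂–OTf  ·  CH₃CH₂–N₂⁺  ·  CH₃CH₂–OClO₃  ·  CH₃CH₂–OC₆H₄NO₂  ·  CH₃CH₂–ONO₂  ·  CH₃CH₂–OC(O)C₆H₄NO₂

CH₃CH₂–OC₆H₄NO₂

With the same alkyl group throughout, only the leaving group differentiates the rates.
The more stable X⁻ (or X) is on its own — i.e. the weaker a base it is — the better a leaving group it makes.
CH₃CH₂–N₂⁺ loses N₂: no meaningful conjugate acid; N₂ departs as an exceptionally stable neutral molecule
CH₃CH₂–OTf loses OTf⁻: pKₐ(CF₃SO₃H (triflic acid)) ≈ -14
CH₃CH₂–OClO₃ loses ClO₄⁻: pKₐ(HClO₄) ≈ -10
CH₃CH₂–ONO₂ loses NO₃⁻: pKₐ(HNO₃) ≈ -1.3
CH₃CH₂–OC(O)C₆H₄NO₂ loses p-O₂N–C₆H₄–COO⁻: pKₐ(p-nitrobenzoic acid) ≈ 3.4
CH₃CH₂–OC₆H₄NO₂ loses p-O₂N–C₆H₄–O⁻: pKₐ(p-nitrophenol) ≈ 7.2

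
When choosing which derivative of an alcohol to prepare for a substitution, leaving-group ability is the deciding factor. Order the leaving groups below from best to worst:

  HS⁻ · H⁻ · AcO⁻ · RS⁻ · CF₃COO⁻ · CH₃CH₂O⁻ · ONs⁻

ONs⁻ > CF₃COO⁻ > AcO⁻ > HS⁻ > RS⁻ > CH₃CH₂O⁻ > H⁻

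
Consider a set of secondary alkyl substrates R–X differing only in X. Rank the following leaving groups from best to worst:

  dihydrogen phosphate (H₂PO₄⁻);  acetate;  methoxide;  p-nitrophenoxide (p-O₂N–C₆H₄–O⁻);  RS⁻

dihydrogen phosphate (H₂PO₄⁻) > acetate > p-nitrophenoxide (p-O₂N–C₆H₄–O⁻) > RS⁻ > methoxide

A good leaving group is a weak base: the lower the pKₐ of its conjugate acid, the more readily it departs.
dihydrogen phosphate (H₂PO₄⁻): pKₐ(H₃PO₄) ≈ 2.1
acetate: pKₐ(CH₃COOH) ≈ 4.8
p-nitrophenoxide (p-O₂N–C₆H₄–O⁻): pKₐ(p-nitrophenol) ≈ 7.2
RS⁻: pKₐ(RSH (a thiol)) ≈ 10.5
methoxide: pKₐ(CH₃OH) ≈ 15.5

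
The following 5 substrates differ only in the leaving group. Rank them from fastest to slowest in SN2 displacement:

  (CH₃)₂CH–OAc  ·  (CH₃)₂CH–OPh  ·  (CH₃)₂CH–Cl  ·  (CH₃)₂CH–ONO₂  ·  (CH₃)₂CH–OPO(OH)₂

(CH₃)₂CH–Cl > (CH₃)₂CH–ONO₂ > (CH₃)₂CH–OPO(OH)₂ > (CH₃)₂CH–OAc > (CH₃)₂CH–OPh

With the same alkyl group throughout, only the leaving group differentiates the rates.
Rank by basicity of the departing species: weakest base leaves most easily.
(CH₃)₂CH–Cl loses Cl⁻: pKₐ(HCl) ≈ -7
(CH₃)₂CH–ONO₂ loses NO₃⁻: pKₐ(HNO₃) ≈ -1.3
(CH₃)₂CH–OPO(OH)₂ loses H₂PO₄⁻: pKₐ(H₃PO₄) ≈ 2.1
(CH₃)₂CH–OAc loses AcO⁻: pKₐ(CH₃COOH) ≈ 4.8
(CH₃)₂CH–OPh loses PhO⁻: pKₐ(C₆H₅OH (phenol)) ≈ 10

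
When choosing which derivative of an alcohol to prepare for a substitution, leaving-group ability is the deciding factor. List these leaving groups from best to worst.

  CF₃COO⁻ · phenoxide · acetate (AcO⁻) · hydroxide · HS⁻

CF₃COO⁻ > acetate (AcO⁻) > HS⁻ > phenoxide > hydroxide

Leaving-group ability tracks the stability of the departed species; conjugate-acid pKₐ is the usual yardstick (lower pKₐ → better LG).
CF₃COO⁻: pKₐ(CF₃COOH) ≈ 0.2
acetate (AcO⁻): pKₐ(CH₃COOH) ≈ 4.8
HS⁻: pKₐ(H₂S) ≈ 7
phenoxide: pKₐ(C₆H₅OH (phenol)) ≈ 10 — resonance into the ring helps, but still a poor LG
hydroxide: pKₐ(H₂O) ≈ 15.7 — strong base; essentially never leaves without prior activation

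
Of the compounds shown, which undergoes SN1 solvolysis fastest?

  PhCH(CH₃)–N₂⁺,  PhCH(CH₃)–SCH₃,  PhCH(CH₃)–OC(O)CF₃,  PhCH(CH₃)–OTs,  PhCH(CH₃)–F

PhCH(CH₃)–N₂⁺

With the same alkyl group throughout, only the leaving group differentiates the rates.
A good leaving group is a weak base: the lower the pKₐ of its conjugate acid, the more readily it departs.
PhCH(CH₃)–N₂⁺ loses N₂: no meaningful conjugate acid; N₂ departs as an exceptionally stable neutral molecule
PhCH(CH₃)–OTs loses OTs⁻: pKₐ(p-CH₃C₆H₄SO₃H (TsOH)) ≈ -2.8
PhCH(CH₃)–OC(O)CF₃ loses CF₃COO⁻: pKₐ(CF₃COOH) ≈ 0.2
PhCH(CH₃)–F loses F⁻: pKₐ(HF) ≈ 3.2
PhCH(CH₃)–SCH₃ loses RS⁻: pKₐ(RSH (a thiol)) ≈ 10.5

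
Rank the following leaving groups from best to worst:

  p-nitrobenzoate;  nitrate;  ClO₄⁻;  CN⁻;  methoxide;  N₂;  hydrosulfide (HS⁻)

A good leaving group is a weak base: the lower the pKₐ of its conjugate acid, the more readily it departs.
N₂: no meaningful conjugate acid; N₂ departs as an exceptionally stable neutral molecule
ClO₄⁻: pKₐ(HClO₄) ≈ -10 — extremely weak base; rarely used for safety reasons
nitrate: pKₐ(HNO₃) ≈ -1.3 — resonance-delocalised over three oxygens
p-nitrobenzoate: pKₐ(p-nitrobenzoic acid) ≈ 3.4
hydrosulfide (HS⁻): pKₐ(H₂S) ≈ 7 — larger and more polarisable than the oxygen analogue
CN⁻: pKₐ(HCN) ≈ 9.2
methoxide: pKₐ(CH₃OH) ≈ 15.5 — strong base; alkoxides do not leave unassisted

N₂ > ClO₄⁻ > nitrate > p-nitrobenzoate > hydrosulfide (HS⁻) > CN⁻ > methoxide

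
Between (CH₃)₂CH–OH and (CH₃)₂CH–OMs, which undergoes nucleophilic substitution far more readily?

From (CH₃)₂CH–OH the departing group would be OH⁻ (pKₐ(H₂O) ≈ 15.7). Strong base; essentially never leaves without prior activation.
From (CH₃)₂CH–OMs the leaving group is OMs⁻ (pKₐ(CH₃SO₃H (MsOH)) ≈ -1.9). Resonance-delocalised alkanesulfonate.
(In practice (CH₃)₂CH–OMs is made from (CH₃)₂CH–OH by treatment with MsCl / Et₃N, converting the hydroxyl into a mesylate.)

(CH₃)₂CH–OMs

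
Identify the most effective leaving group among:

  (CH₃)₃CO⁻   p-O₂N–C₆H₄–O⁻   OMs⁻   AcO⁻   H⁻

A good leaving group is a weak base: the lower the pKₐ of its conjugate acid, the more readily it departs.
OMs⁻: pKₐ(CH₃SO₃H (MsOH)) ≈ -1.9
AcO⁻: pKₐ(CH₃COOH) ≈ 4.8
p-O₂N–C₆H₄–O⁻: pKₐ(p-nitrophenol) ≈ 7.2
(CH₃)₃CO⁻: pKₐ(t-BuOH) ≈ 18
H⁻: pKₐ(H₂) ≈ 36

OMs⁻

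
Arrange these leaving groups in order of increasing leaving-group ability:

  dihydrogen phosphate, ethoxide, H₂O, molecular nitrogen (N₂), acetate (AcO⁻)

ethoxide < acetate (AcO⁻) < dihydrogen phosphate < H₂O < molecular nitrogen (N₂)

Leaving-group ability tracks the stability of the departed species; conjugate-acid pKₐ is the usual yardstick (lower pKₐ → better LG).
molecular nitrogen (N₂): no meaningful conjugate acid; N₂ departs as an exceptionally stable neutral molecule
H₂O: pKₐ(H₃O⁺) ≈ -1.7 — neutral; leaves from a protonated alcohol (R–OH₂⁺)
dihydrogen phosphate: pKₐ(H₃PO₄) ≈ 2.1
acetate (AcO⁻): pKₐ(CH₃COOH) ≈ 4.8 — resonance-stabilised but still a weak base
ethoxide: pKₐ(CH₃CH₂OH) ≈ 16
Reversing gives the worst-to-best order requested.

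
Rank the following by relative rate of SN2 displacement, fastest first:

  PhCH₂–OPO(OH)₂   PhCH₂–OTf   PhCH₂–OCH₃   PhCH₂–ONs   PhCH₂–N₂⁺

PhCH₂–N₂⁺ > PhCH₂–OTf > PhCH₂–ONs > PhCH₂–OPO(OH)₂ > PhCH₂–OCH₃

The skeletons are identical, so relative rate is governed entirely by leaving-group ability.
A good leaving group is a weak base: the lower the pKₐ of its conjugate acid, the more readily it departs.
PhCH₂–N₂⁺ loses N₂: no meaningful conjugate acid; N₂ departs as an exceptionally stable neutral molecule
PhCH₂–OTf loses OTf⁻: pKₐ(CF₃SO₃H (triflic acid)) ≈ -14
PhCH₂–ONs loses ONs⁻: pKₐ(p-O₂NC₆H₄SO₃H) ≈ -3.5
PhCH₂–OPO(OH)₂ loses H₂PO₄⁻: pKₐ(H₃PO₄) ≈ 2.1
PhCH₂–OCH₃ loses CH₃O⁻: pKₐ(CH₃OH) ≈ 15.5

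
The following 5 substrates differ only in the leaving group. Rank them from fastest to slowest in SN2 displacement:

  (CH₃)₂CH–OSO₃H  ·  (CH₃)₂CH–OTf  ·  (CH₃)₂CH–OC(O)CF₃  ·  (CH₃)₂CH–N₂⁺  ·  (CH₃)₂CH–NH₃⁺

(CH₃)₂CH–N₂⁺ > (CH₃)₂CH–OTf > (CH₃)₂CH–OSO₃H > (CH₃)₂CH–OC(O)CF₃ > (CH₃)₂CH–NH₃⁺

The skeletons are identical, so relative rate is governed entirely by leaving-group ability.
Rank by basicity of the departing species: weakest base leaves most easily.
(CH₃)₂CH–N₂⁺ loses N₂: no meaningful conjugate acid; N₂ departs as an exceptionally stable neutral molecule
(CH₃)₂CH–OTf loses OTf⁻: pKₐ(CF₃SO₃H (triflic acid)) ≈ -14
(CH₃)₂CH–OSO₃H loses HSO₄⁻: pKₐ(H₂SO₄) ≈ -3
(CH₃)₂CH–OC(O)CF₃ loses CF₃COO⁻: pKₐ(CF₃COOH) ≈ 0.2
(CH₃)₂CH–NH₃⁺ loses NH₃: pKₐ(NH₄⁺) ≈ 9.2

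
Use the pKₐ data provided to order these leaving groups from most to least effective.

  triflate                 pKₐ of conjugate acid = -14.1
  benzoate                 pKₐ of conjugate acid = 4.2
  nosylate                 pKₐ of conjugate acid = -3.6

triflate > nosylate > benzoate

Lower conjugate-acid pKₐ ⇒ weaker base ⇒ better leaving group.
Sorting by the given values: triflate (-14.1), nosylate (-3.6), benzoate (4.2).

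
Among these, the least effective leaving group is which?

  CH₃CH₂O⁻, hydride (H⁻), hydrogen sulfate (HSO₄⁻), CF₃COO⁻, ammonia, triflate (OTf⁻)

hydride (H⁻)

Rank by basicity of the departing species: weakest base leaves most easily.
triflate (OTf⁻): pKₐ(CF₃SO₃H (triflic acid)) ≈ -14
hydrogen sulfate (HSO₄⁻): pKₐ(H₂SO₄) ≈ -3
CF₃COO⁻: pKₐ(CF₃COOH) ≈ 0.2
ammonia: pKₐ(NH₄⁺) ≈ 9.2
CH₃CH₂O⁻: pKₐ(CH₃CH₂OH) ≈ 16
hydride (H⁻): pKₐ(H₂) ≈ 36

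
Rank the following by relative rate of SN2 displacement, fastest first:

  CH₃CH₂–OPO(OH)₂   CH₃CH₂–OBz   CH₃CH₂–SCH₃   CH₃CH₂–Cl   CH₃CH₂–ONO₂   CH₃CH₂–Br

CH₃CH₂–Br > CH₃CH₂–Cl > CH₃CH₂–ONO₂ > CH₃CH₂–OPO(OH)₂ > CH₃CH₂–OBz > CH₃CH₂–SCH₃

The skeletons are identical, so relative rate is governed entirely by leaving-group ability.
Leaving-group ability tracks the stability of the departed species; conjugate-acid pKₐ is the usual yardstick (lower pKₐ → better LG).
CH₃CH₂–Br loses Br⁻: pKₐ(HBr) ≈ -9
CH₃CH₂–Cl loses Cl⁻: pKₐ(HCl) ≈ -7
CH₃CH₂–ONO₂ loses NO₃⁻: pKₐ(HNO₃) ≈ -1.3
CH₃CH₂–OPO(OH)₂ loses H₂PO₄⁻: pKₐ(H₃PO₄) ≈ 2.1
CH₃CH₂–OBz loses PhCOO⁻: pKₐ(C₆H₅COOH) ≈ 4.2
CH₃CH₂–SCH₃ loses RS⁻: pKₐ(RSH (a thiol)) ≈ 10.5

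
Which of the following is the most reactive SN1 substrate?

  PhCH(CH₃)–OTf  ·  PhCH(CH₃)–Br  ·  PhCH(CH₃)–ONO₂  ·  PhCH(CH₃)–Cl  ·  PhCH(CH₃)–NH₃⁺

Identical carbon frameworks mean the comparison reduces to leaving-group quality.
Rank by basicity of the departing species: weakest base leaves most easily.
PhCH(CH₃)–OTf loses OTf⁻: pKₐ(CF₃SO₃H (triflic acid)) ≈ -14
PhCH(CH₃)–Br loses Br⁻: pKₐ(HBr) ≈ -9
PhCH(CH₃)–Cl loses Cl⁻: pKₐ(HCl) ≈ -7
PhCH(CH₃)–ONO₂ loses NO₃⁻: pKₐ(HNO₃) ≈ -1.3
PhCH(CH₃)–NH₃⁺ loses NH₃: pKₐ(NH₄⁺) ≈ 9.2

PhCH(CH₃)–OTf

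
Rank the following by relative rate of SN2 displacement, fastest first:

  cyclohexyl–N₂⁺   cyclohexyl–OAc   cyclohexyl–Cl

cyclohexyl–N₂⁺ > cyclohexyl–Cl > cyclohexyl–OAc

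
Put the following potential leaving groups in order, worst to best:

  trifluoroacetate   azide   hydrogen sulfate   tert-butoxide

tert-butoxide < azide < trifluoroacetate < hydrogen sulfate

Leaving-group ability tracks the stability of the departed species; conjugate-acid pKₐ is the usual yardstick (lower pKₐ → better LG).
hydrogen sulfate: pKₐ(H₂SO₄) ≈ -3
trifluoroacetate: pKₐ(CF₃COOH) ≈ 0.2
azide: pKₐ(HN₃) ≈ 4.7
tert-butoxide: pKₐ(t-BuOH) ≈ 18
The question asks for worst first, so the sequence is read in increasing leaving-group ability.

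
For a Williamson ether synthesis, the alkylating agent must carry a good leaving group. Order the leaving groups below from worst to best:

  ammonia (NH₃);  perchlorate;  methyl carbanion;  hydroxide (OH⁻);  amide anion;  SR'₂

methyl carbanion < amide anion < hydroxide (OH⁻) < ammonia (NH₃) < SR'₂ < perchlorate

Rank by basicity of the departing species: weakest base leaves most easily.
perchlorate: pKₐ(HClO₄) ≈ -10
SR'₂: pKₐ(R'₂SH⁺) ≈ -7
ammonia (NH₃): pKₐ(NH₄⁺) ≈ 9.2
hydroxide (OH⁻): pKₐ(H₂O) ≈ 15.7
amide anion: pKₐ(NH₃) ≈ 38
methyl carbanion: pKₐ(CH₄) ≈ 48
The question asks for worst first, so the sequence is read in increasing leaving-group ability.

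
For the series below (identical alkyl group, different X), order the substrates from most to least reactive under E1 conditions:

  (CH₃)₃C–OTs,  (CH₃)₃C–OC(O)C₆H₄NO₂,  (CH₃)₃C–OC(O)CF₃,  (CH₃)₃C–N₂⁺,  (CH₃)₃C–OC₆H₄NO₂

Same R in every case — rank the leaving groups.
The more stable X⁻ (or X) is on its own — i.e. the weaker a base it is — the better a leaving group it makes.
(CH₃)₃C–N₂⁺ loses N₂: no meaningful conjugate acid; N₂ departs as an exceptionally stable neutral molecule
(CH₃)₃C–OTs loses OTs⁻: pKₐ(p-CH₃C₆H₄SO₃H (TsOH)) ≈ -2.8
(CH₃)₃C–OC(O)CF₃ loses CF₃COO⁻: pKₐ(CF₃COOH) ≈ 0.2
(CH₃)₃C–OC(O)C₆H₄NO₂ loses p-O₂N–C₆H₄–COO⁻: pKₐ(p-nitrobenzoic acid) ≈ 3.4
(CH₃)₃C–OC₆H₄NO₂ loses p-O₂N–C₆H₄–O⁻: pKₐ(p-nitrophenol) ≈ 7.2

(CH₃)₃C–N₂⁺ > (CH₃)₃C–OTs > (CH₃)₃C–OC(O)CF₃ > (CH₃)₃C–OC(O)C₆H₄NO₂ > (CH₃)₃C–OC₆H₄NO₂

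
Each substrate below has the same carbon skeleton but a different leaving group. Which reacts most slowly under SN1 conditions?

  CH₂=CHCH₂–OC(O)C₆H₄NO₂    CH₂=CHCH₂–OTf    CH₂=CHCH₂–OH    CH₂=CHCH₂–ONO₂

Same R in every case — rank the leaving groups.
Leaving-group ability tracks the stability of the departed species; conjugate-acid pKₐ is the usual yardstick (lower pKₐ → better LG).
CH₂=CHCH₂–OTf loses OTf⁻: pKₐ(CF₃SO₃H (triflic acid)) ≈ -14
CH₂=CHCH₂–ONO₂ loses NO₃⁻: pKₐ(HNO₃) ≈ -1.3
CH₂=CHCH₂–OC(O)C₆H₄NO₂ loses p-O₂N–C₆H₄–COO⁻: pKₐ(p-nitrobenzoic acid) ≈ 3.4
CH₂=CHCH₂–OH loses OH⁻: pKₐ(H₂O) ≈ 15.7

CH₂=CHCH₂–OH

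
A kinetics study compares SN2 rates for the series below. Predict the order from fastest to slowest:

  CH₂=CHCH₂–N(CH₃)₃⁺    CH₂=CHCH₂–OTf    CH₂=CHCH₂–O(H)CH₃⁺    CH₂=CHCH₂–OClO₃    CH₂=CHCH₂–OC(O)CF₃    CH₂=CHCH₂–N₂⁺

Same R in every case — rank the leaving groups.
Rank by basicity of the departing species: weakest base leaves most easily.
CH₂=CHCH₂–N₂⁺ loses N₂: no meaningful conjugate acid; N₂ departs as an exceptionally stable neutral molecule
CH₂=CHCH₂–OTf loses OTf⁻: pKₐ(CF₃SO₃H (triflic acid)) ≈ -14
CH₂=CHCH₂–OClO₃ loses ClO₄⁻: pKₐ(HClO₄) ≈ -10
CH₂=CHCH₂–O(H)CH₃⁺ loses R'OH: pKₐ(R'OH₂⁺) ≈ -2.4
CH₂=CHCH₂–OC(O)CF₃ loses CF₃COO⁻: pKₐ(CF₃COOH) ≈ 0.2
CH₂=CHCH₂–N(CH₃)₃⁺ loses NR'₃: pKₐ(R'₃NH⁺) ≈ 10.7

CH₂=CHCH₂–N₂⁺ > CH₂=CHCH₂–OTf > CH₂=CHCH₂–OClO₃ > CH₂=CHCH₂–O(H)CH₃⁺ > CH₂=CHCH₂–OC(O)CF₃ > CH₂=CHCH₂–N(CH₃)₃⁺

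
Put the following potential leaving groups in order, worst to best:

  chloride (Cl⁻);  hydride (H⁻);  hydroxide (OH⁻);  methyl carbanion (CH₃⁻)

A good leaving group is a weak base: the lower the pKₐ of its conjugate acid, the more readily it departs.
chloride (Cl⁻): pKₐ(HCl) ≈ -7 — moderately weak base
hydroxide (OH⁻): pKₐ(H₂O) ≈ 15.7 — strong base; essentially never leaves without prior activation
hydride (H⁻): pKₐ(H₂) ≈ 36
methyl carbanion (CH₃⁻): pKₐ(CH₄) ≈ 48 — unstabilised carbanion; the worst conceivable leaving group
Reversing gives the worst-to-best order requested.

methyl carbanion (CH₃⁻) < hydride (H⁻) < hydroxide (OH⁻) < chloride (Cl⁻)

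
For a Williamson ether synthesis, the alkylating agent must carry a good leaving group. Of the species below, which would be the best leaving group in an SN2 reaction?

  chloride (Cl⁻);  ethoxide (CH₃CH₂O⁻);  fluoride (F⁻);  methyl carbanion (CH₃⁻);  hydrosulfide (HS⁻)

chloride (Cl⁻)

The more stable X⁻ (or X) is on its own — i.e. the weaker a base it is — the better a leaving group it makes.
chloride (Cl⁻): pKₐ(HCl) ≈ -7
fluoride (F⁻): pKₐ(HF) ≈ 3.2
hydrosulfide (HS⁻): pKₐ(H₂S) ≈ 7
ethoxide (CH₃CH₂O⁻): pKₐ(CH₃CH₂OH) ≈ 16
methyl carbanion (CH₃⁻): pKₐ(CH₄) ≈ 48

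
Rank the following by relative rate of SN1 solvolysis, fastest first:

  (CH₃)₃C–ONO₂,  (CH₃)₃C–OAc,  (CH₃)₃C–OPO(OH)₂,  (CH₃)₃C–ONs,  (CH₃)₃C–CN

(CH₃)₃C–ONs > (CH₃)₃C–ONO₂ > (CH₃)₃C–OPO(OH)₂ > (CH₃)₃C–OAc > (CH₃)₃C–CN

Identical carbon frameworks mean the comparison reduces to leaving-group quality.
A good leaving group is a weak base: the lower the pKₐ of its conjugate acid, the more readily it departs.
(CH₃)₃C–ONs loses ONs⁻: pKₐ(p-O₂NC₆H₄SO₃H) ≈ -3.5
(CH₃)₃C–ONO₂ loses NO₃⁻: pKₐ(HNO₃) ≈ -1.3
(CH₃)₃C–OPO(OH)₂ loses H₂PO₄⁻: pKₐ(H₃PO₄) ≈ 2.1
(CH₃)₃C–OAc loses AcO⁻: pKₐ(CH₃COOH) ≈ 4.8
(CH₃)₃C–CN loses CN⁻: pKₐ(HCN) ≈ 9.2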